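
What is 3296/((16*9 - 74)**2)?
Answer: 824/1225 ≈ 0.67265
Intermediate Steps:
3296/((16*9 - 74)**2) = 3296/((144 - 74)**2) = 3296/(70**2) = 3296/4900 = 3296*(1/4900) = 824/1225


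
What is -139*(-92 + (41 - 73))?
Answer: 17236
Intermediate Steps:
-139*(-92 + (41 - 73)) = -139*(-92 - 32) = -139*(-124) = 17236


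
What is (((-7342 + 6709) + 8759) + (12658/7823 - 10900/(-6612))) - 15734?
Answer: -98339994403/12931419 ≈ -7604.7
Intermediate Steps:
(((-7342 + 6709) + 8759) + (12658/7823 - 10900/(-6612))) - 15734 = ((-633 + 8759) + (12658*(1/7823) - 10900*(-1/6612))) - 15734 = (8126 + (12658/7823 + 2725/1653)) - 15734 = (8126 + 42241349/12931419) - 15734 = 105122952143/12931419 - 15734 = -98339994403/12931419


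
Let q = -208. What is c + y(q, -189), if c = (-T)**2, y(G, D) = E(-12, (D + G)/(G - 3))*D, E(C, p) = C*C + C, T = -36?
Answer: -23652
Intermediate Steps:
E(C, p) = C + C**2 (E(C, p) = C**2 + C = C + C**2)
y(G, D) = 132*D (y(G, D) = (-12*(1 - 12))*D = (-12*(-11))*D = 132*D)
c = 1296 (c = (-1*(-36))**2 = 36**2 = 1296)
c + y(q, -189) = 1296 + 132*(-189) = 1296 - 24948 = -23652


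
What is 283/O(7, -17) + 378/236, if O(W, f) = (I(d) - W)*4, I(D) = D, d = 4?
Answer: -15563/708 ≈ -21.982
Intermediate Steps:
O(W, f) = 16 - 4*W (O(W, f) = (4 - W)*4 = 16 - 4*W)
283/O(7, -17) + 378/236 = 283/(16 - 4*7) + 378/236 = 283/(16 - 28) + 378*(1/236) = 283/(-12) + 189/118 = 283*(-1/12) + 189/118 = -283/12 + 189/118 = -15563/708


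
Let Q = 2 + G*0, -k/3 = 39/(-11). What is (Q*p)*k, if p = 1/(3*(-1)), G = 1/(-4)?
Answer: -78/11 ≈ -7.0909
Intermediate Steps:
G = -1/4 ≈ -0.25000
k = 117/11 (k = -117/(-11) = -117*(-1)/11 = -3*(-39/11) = 117/11 ≈ 10.636)
Q = 2 (Q = 2 - 1/4*0 = 2 + 0 = 2)
p = -1/3 (p = 1/(-3) = -1/3 ≈ -0.33333)
(Q*p)*k = (2*(-1/3))*(117/11) = -2/3*117/11 = -78/11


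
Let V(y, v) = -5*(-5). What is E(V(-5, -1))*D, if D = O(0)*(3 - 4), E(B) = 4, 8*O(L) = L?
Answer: 0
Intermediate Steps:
O(L) = L/8
V(y, v) = 25
D = 0 (D = ((⅛)*0)*(3 - 4) = 0*(-1) = 0)
E(V(-5, -1))*D = 4*0 = 0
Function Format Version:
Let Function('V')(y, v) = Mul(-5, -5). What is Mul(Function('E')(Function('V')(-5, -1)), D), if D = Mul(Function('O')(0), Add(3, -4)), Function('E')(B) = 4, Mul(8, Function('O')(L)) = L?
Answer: 0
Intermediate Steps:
Function('O')(L) = Mul(Rational(1, 8), L)
Function('V')(y, v) = 25
D = 0 (D = Mul(Mul(Rational(1, 8), 0), Add(3, -4)) = Mul(0, -1) = 0)
Mul(Function('E')(Function('V')(-5, -1)), D) = Mul(4, 0) = 0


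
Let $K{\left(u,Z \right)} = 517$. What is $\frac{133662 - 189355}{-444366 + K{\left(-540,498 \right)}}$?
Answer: $\frac{55693}{443849} \approx 0.12548$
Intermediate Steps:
$\frac{133662 - 189355}{-444366 + K{\left(-540,498 \right)}} = \frac{133662 - 189355}{-444366 + 517} = - \frac{55693}{-443849} = \left(-55693\right) \left(- \frac{1}{443849}\right) = \frac{55693}{443849}$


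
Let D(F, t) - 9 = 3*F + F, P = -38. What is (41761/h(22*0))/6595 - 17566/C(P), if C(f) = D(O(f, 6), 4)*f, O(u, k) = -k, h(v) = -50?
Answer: -581619227/18795750 ≈ -30.944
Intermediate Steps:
D(F, t) = 9 + 4*F (D(F, t) = 9 + (3*F + F) = 9 + 4*F)
C(f) = -15*f (C(f) = (9 + 4*(-1*6))*f = (9 + 4*(-6))*f = (9 - 24)*f = -15*f)
(41761/h(22*0))/6595 - 17566/C(P) = (41761/(-50))/6595 - 17566/((-15*(-38))) = (41761*(-1/50))*(1/6595) - 17566/570 = -41761/50*1/6595 - 17566*1/570 = -41761/329750 - 8783/285 = -581619227/18795750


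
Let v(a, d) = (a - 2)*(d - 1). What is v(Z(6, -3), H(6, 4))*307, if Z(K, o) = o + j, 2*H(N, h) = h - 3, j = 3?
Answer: 307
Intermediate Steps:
H(N, h) = -3/2 + h/2 (H(N, h) = (h - 3)/2 = (-3 + h)/2 = -3/2 + h/2)
Z(K, o) = 3 + o (Z(K, o) = o + 3 = 3 + o)
v(a, d) = (-1 + d)*(-2 + a) (v(a, d) = (-2 + a)*(-1 + d) = (-1 + d)*(-2 + a))
v(Z(6, -3), H(6, 4))*307 = (2 - (3 - 3) - 2*(-3/2 + (1/2)*4) + (3 - 3)*(-3/2 + (1/2)*4))*307 = (2 - 1*0 - 2*(-3/2 + 2) + 0*(-3/2 + 2))*307 = (2 + 0 - 2*1/2 + 0*(1/2))*307 = (2 + 0 - 1 + 0)*307 = 1*307 = 307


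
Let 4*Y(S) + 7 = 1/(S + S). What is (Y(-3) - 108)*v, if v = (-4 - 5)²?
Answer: -71145/8 ≈ -8893.1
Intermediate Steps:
v = 81 (v = (-9)² = 81)
Y(S) = -7/4 + 1/(8*S) (Y(S) = -7/4 + 1/(4*(S + S)) = -7/4 + 1/(4*((2*S))) = -7/4 + (1/(2*S))/4 = -7/4 + 1/(8*S))
(Y(-3) - 108)*v = ((⅛)*(1 - 14*(-3))/(-3) - 108)*81 = ((⅛)*(-⅓)*(1 + 42) - 108)*81 = ((⅛)*(-⅓)*43 - 108)*81 = (-43/24 - 108)*81 = -2635/24*81 = -71145/8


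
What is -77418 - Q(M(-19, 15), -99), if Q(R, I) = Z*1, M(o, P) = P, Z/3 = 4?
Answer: -77430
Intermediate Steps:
Z = 12 (Z = 3*4 = 12)
Q(R, I) = 12 (Q(R, I) = 12*1 = 12)
-77418 - Q(M(-19, 15), -99) = -77418 - 1*12 = -77418 - 12 = -77430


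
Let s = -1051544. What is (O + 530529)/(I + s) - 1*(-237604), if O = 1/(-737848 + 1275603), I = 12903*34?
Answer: 39152107815936222/164779424855 ≈ 2.3760e+5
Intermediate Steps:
I = 438702
O = 1/537755 ≈ 1.8596e-6
(O + 530529)/(I + s) - 1*(-237604) = (1/537755 + 530529)/(438702 - 1051544) - 1*(-237604) = (285294622396/537755)/(-612842) + 237604 = (285294622396/537755)*(-1/612842) + 237604 = -142647311198/164779424855 + 237604 = 39152107815936222/164779424855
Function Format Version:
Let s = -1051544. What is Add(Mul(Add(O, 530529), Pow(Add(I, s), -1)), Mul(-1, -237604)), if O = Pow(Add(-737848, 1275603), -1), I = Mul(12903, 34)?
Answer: Rational(39152107815936222, 164779424855) ≈ 2.3760e+5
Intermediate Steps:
I = 438702
O = Rational(1, 537755) (O = Pow(537755, -1) = Rational(1, 537755) ≈ 1.8596e-6)
Add(Mul(Add(O, 530529), Pow(Add(I, s), -1)), Mul(-1, -237604)) = Add(Mul(Add(Rational(1, 537755), 530529), Pow(Add(438702, -1051544), -1)), Mul(-1, -237604)) = Add(Mul(Rational(285294622396, 537755), Pow(-612842, -1)), 237604) = Add(Mul(Rational(285294622396, 537755), Rational(-1, 612842)), 237604) = Add(Rational(-142647311198, 164779424855), 237604) = Rational(39152107815936222, 164779424855)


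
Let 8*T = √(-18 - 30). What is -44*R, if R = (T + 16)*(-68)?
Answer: 47872 + 1496*I*√3 ≈ 47872.0 + 2591.1*I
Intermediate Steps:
T = I*√3/2 (T = √(-18 - 30)/8 = √(-48)/8 = (4*I*√3)/8 = I*√3/2 ≈ 0.86602*I)
R = -1088 - 34*I*√3 (R = (I*√3/2 + 16)*(-68) = (16 + I*√3/2)*(-68) = -1088 - 34*I*√3 ≈ -1088.0 - 58.89*I)
-44*R = -44*(-1088 - 34*I*√3) = 47872 + 1496*I*√3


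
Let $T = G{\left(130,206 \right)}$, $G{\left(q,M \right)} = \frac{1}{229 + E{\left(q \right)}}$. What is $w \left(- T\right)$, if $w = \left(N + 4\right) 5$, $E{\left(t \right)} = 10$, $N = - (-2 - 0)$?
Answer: $- \frac{30}{239} \approx -0.12552$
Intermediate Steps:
$N = 2$ ($N = - (-2 + 0) = \left(-1\right) \left(-2\right) = 2$)
$G{\left(q,M \right)} = \frac{1}{239}$ ($G{\left(q,M \right)} = \frac{1}{229 + 10} = \frac{1}{239}$)
$w = 30$ ($w = \left(2 + 4\right) 5 = 6 \cdot 5 = 30$)
$T = \frac{1}{239} \approx 0.0041841$
$w \left(- T\right) = 30 \left(\left(-1\right) \frac{1}{239}\right) = 30 \left(- \frac{1}{239}\right) = - \frac{30}{239}$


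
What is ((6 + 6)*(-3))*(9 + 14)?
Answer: -828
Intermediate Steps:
((6 + 6)*(-3))*(9 + 14) = (12*(-3))*23 = -36*23 = -828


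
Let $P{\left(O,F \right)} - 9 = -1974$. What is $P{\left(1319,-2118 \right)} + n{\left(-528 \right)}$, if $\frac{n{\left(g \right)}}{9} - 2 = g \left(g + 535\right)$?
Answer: $-35211$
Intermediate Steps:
$P{\left(O,F \right)} = -1965$ ($P{\left(O,F \right)} = 9 - 1974 = -1965$)
$n{\left(g \right)} = 18 + 9 g \left(535 + g\right)$ ($n{\left(g \right)} = 18 + 9 g \left(g + 535\right) = 18 + 9 g \left(535 + g\right)$)
$P{\left(1319,-2118 \right)} + n{\left(-528 \right)} = -1965 + \left(18 + 9 \left(-528\right)^{2} + 4815 \left(-528\right)\right) = -1965 + \left(18 + 9 \cdot 278784 - 2542320\right) = -1965 + \left(18 + 2509056 - 2542320\right) = -1965 - 33246 = -35211$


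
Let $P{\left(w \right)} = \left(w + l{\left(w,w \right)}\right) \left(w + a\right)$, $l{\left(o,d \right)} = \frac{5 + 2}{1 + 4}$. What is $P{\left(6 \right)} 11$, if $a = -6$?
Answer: $0$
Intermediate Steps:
$l{\left(o,d \right)} = \frac{7}{5}$
$P{\left(w \right)} = \left(-6 + w\right) \left(\frac{7}{5} + w\right)$ ($P{\left(w \right)} = \left(w + \frac{7}{5}\right) \left(w - 6\right) = \left(\frac{7}{5} + w\right) \left(-6 + w\right) = \left(-6 + w\right) \left(\frac{7}{5} + w\right)$)
$P{\left(6 \right)} 11 = \left(- \frac{42}{5} + 6^{2} - \frac{138}{5}\right) 11 = \left(- \frac{42}{5} + 36 - \frac{138}{5}\right) 11 = 0 \cdot 11 = 0$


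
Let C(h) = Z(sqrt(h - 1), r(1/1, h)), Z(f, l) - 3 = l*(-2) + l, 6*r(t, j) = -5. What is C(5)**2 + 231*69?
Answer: 574333/36 ≈ 15954.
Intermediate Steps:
r(t, j) = -5/6 (r(t, j) = (1/6)*(-5) = -5/6)
Z(f, l) = 3 - l (Z(f, l) = 3 + (l*(-2) + l) = 3 + (-2*l + l) = 3 - l)
C(h) = 23/6 (C(h) = 3 - 1*(-5/6) = 3 + 5/6 = 23/6)
C(5)**2 + 231*69 = (23/6)**2 + 231*69 = 529/36 + 15939 = 574333/36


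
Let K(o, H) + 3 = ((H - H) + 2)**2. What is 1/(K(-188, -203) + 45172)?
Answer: 1/45173 ≈ 2.2137e-5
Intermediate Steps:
K(o, H) = 1 (K(o, H) = -3 + ((H - H) + 2)**2 = -3 + (0 + 2)**2 = -3 + 2**2 = -3 + 4 = 1)
1/(K(-188, -203) + 45172) = 1/(1 + 45172) = 1/45173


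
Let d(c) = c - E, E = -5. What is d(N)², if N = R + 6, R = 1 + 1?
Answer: 169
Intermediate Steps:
R = 2
N = 8 (N = 2 + 6 = 8)
d(c) = 5 + c (d(c) = c - 1*(-5) = c + 5 = 5 + c)
d(N)² = (5 + 8)² = 13² = 169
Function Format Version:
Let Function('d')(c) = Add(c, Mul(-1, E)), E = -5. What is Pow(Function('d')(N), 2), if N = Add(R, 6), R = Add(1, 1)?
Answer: 169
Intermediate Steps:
R = 2
N = 8 (N = Add(2, 6) = 8)
Function('d')(c) = Add(5, c) (Function('d')(c) = Add(c, Mul(-1, -5)) = Add(c, 5) = Add(5, c))
Pow(Function('d')(N), 2) = Pow(Add(5, 8), 2) = Pow(13, 2) = 169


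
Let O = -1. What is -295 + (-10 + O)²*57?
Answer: 6602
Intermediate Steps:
-295 + (-10 + O)²*57 = -295 + (-10 - 1)²*57 = -295 + (-11)²*57 = -295 + 121*57 = -295 + 6897 = 6602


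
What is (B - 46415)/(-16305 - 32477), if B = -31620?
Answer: 78035/48782 ≈ 1.5997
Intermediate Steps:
(B - 46415)/(-16305 - 32477) = (-31620 - 46415)/(-16305 - 32477) = -78035/(-48782) = -78035*(-1/48782) = 78035/48782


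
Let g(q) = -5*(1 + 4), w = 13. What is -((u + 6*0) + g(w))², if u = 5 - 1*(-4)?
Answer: -256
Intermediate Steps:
g(q) = -25 (g(q) = -5*5 = -25)
u = 9 (u = 5 + 4 = 9)
-((u + 6*0) + g(w))² = -((9 + 6*0) - 25)² = -((9 + 0) - 25)² = -(9 - 25)² = -1*(-16)² = -1*256 = -256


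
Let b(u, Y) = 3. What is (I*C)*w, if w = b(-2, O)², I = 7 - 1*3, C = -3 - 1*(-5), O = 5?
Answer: 72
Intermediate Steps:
C = 2 (C = -3 + 5 = 2)
I = 4 (I = 7 - 3 = 4)
w = 9 (w = 3² = 9)
(I*C)*w = (4*2)*9 = 8*9 = 72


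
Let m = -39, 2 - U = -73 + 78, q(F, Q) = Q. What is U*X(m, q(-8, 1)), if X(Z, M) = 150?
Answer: -450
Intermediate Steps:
U = -3 (U = 2 - (-73 + 78) = 2 - 1*5 = 2 - 5 = -3)
U*X(m, q(-8, 1)) = -3*150 = -450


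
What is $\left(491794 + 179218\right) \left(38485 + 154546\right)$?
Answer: $129526117372$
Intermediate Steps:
$\left(491794 + 179218\right) \left(38485 + 154546\right) = 671012 \cdot 193031 = 129526117372$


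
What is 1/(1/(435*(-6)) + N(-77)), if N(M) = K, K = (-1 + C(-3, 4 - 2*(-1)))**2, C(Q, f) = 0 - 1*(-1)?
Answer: -2610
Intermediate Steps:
C(Q, f) = 1 (C(Q, f) = 0 + 1 = 1)
K = 0 (K = (-1 + 1)**2 = 0**2 = 0)
N(M) = 0
1/(1/(435*(-6)) + N(-77)) = 1/(1/(435*(-6)) + 0) = 1/(1/(-2610) + 0) = 1/(-1/2610 + 0) = 1/(-1/2610) = -2610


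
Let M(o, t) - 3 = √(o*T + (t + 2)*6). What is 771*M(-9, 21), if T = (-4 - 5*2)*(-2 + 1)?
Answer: 2313 + 1542*√3 ≈ 4983.8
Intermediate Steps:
T = 14 (T = (-4 - 10)*(-1) = -14*(-1) = 14)
M(o, t) = 3 + √(12 + 6*t + 14*o) (M(o, t) = 3 + √(o*14 + (t + 2)*6) = 3 + √(14*o + (2 + t)*6) = 3 + √(14*o + (12 + 6*t)) = 3 + √(12 + 6*t + 14*o))
771*M(-9, 21) = 771*(3 + √(12 + 6*21 + 14*(-9))) = 771*(3 + √(12 + 126 - 126)) = 771*(3 + √12) = 771*(3 + 2*√3) = 2313 + 1542*√3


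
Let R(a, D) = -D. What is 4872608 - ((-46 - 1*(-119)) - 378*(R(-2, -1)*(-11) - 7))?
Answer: 4865731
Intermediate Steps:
4872608 - ((-46 - 1*(-119)) - 378*(R(-2, -1)*(-11) - 7)) = 4872608 - ((-46 - 1*(-119)) - 378*(-1*(-1)*(-11) - 7)) = 4872608 - ((-46 + 119) - 378*(1*(-11) - 7)) = 4872608 - (73 - 378*(-11 - 7)) = 4872608 - (73 - 378*(-18)) = 4872608 - (73 + 6804) = 4872608 - 1*6877 = 4872608 - 6877 = 4865731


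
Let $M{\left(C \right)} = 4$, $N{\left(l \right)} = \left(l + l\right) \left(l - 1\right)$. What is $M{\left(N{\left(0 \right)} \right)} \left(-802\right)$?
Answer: $-3208$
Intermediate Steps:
$N{\left(l \right)} = 2 l \left(-1 + l\right)$
$M{\left(N{\left(0 \right)} \right)} \left(-802\right) = 4 \left(-802\right) = -3208$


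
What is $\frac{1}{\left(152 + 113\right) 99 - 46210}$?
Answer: $- \frac{1}{19975} \approx -5.0063 \cdot 10^{-5}$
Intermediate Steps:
$\frac{1}{\left(152 + 113\right) 99 - 46210} = \frac{1}{265 \cdot 99 - 46210} = \frac{1}{26235 - 46210} = \frac{1}{-19975} = - \frac{1}{19975}$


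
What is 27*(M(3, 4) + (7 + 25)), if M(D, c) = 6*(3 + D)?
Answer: 1836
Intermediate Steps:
M(D, c) = 18 + 6*D
27*(M(3, 4) + (7 + 25)) = 27*((18 + 6*3) + (7 + 25)) = 27*((18 + 18) + 32) = 27*(36 + 32) = 27*68 = 1836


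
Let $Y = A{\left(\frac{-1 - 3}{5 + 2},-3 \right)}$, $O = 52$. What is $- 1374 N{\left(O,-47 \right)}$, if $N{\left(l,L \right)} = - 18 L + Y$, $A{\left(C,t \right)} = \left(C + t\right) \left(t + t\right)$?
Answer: $- \frac{8342928}{7} \approx -1.1918 \cdot 10^{6}$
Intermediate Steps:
$A{\left(C,t \right)} = 2 t \left(C + t\right)$ ($A{\left(C,t \right)} = \left(C + t\right) 2 t = 2 t \left(C + t\right)$)
$Y = \frac{150}{7}$ ($Y = 2 \left(-3\right) \left(\frac{-1 - 3}{5 + 2} - 3\right) = 2 \left(-3\right) \left(- \frac{4}{7} - 3\right) = 2 \left(-3\right) \left(- \frac{25}{7}\right) = \frac{150}{7} \approx 21.429$)
$N{\left(l,L \right)} = \frac{150}{7} - 18 L$ ($N{\left(l,L \right)} = - 18 L + \frac{150}{7} = \frac{150}{7} - 18 L$)
$- 1374 N{\left(O,-47 \right)} = - 1374 \left(\frac{150}{7} - -846\right) = - 1374 \left(\frac{150}{7} + 846\right) = \left(-1374\right) \frac{6072}{7} = - \frac{8342928}{7}$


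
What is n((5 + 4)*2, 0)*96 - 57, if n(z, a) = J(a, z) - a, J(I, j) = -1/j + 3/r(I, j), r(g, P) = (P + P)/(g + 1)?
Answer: -163/3 ≈ -54.333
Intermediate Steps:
r(g, P) = 2*P/(1 + g) (r(g, P) = (2*P)/(1 + g) = 2*P/(1 + g))
J(I, j) = -1/j + 3*(1 + I)/(2*j) (J(I, j) = -1/j + 3/((2*j/(1 + I))) = -1/j + 3*((1 + I)/(2*j)) = -1/j + 3*(1 + I)/(2*j))
n(z, a) = -a + (1 + 3*a)/(2*z) (n(z, a) = (1 + 3*a)/(2*z) - a = -a + (1 + 3*a)/(2*z))
n((5 + 4)*2, 0)*96 - 57 = ((1 + 3*0 - 2*0*(5 + 4)*2)/(2*(((5 + 4)*2))))*96 - 57 = ((1 + 0 - 2*0*9*2)/(2*((9*2))))*96 - 57 = ((1/2)*(1 + 0 - 2*0*18)/18)*96 - 57 = ((1/2)*(1/18)*(1 + 0 + 0))*96 - 57 = ((1/2)*(1/18)*1)*96 - 57 = (1/36)*96 - 57 = 8/3 - 57 = -163/3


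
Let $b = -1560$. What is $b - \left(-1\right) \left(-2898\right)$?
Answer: $-4458$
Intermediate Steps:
$b - \left(-1\right) \left(-2898\right) = -1560 - \left(-1\right) \left(-2898\right) = -1560 - 2898 = -4458$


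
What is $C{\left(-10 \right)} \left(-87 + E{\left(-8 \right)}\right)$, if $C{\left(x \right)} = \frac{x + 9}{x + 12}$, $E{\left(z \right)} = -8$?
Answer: $\frac{95}{2} \approx 47.5$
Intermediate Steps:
$C{\left(x \right)} = \frac{9 + x}{12 + x}$
$C{\left(-10 \right)} \left(-87 + E{\left(-8 \right)}\right) = \frac{9 - 10}{12 - 10} \left(-87 - 8\right) = \frac{1}{2} \left(-1\right) \left(-95\right) = \left(- \frac{1}{2}\right) \left(-95\right) = \frac{95}{2}$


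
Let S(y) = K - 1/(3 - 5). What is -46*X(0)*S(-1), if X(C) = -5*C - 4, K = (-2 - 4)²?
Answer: 6716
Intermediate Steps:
K = 36 (K = (-6)² = 36)
X(C) = -4 - 5*C
S(y) = 73/2 (S(y) = 36 - 1/(3 - 5) = 36 - 1/(-2) = 36 - 1*(-½) = 36 + ½ = 73/2)
-46*X(0)*S(-1) = -46*(-4 - 5*0)*(73/2) = -46*(-4 + 0)*(73/2) = -46*(-4*73/2) = -(-6716) = -46*(-146) = 6716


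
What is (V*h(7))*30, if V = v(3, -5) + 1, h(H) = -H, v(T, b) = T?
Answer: -840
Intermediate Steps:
V = 4 (V = 3 + 1 = 4)
(V*h(7))*30 = (4*(-1*7))*30 = (4*(-7))*30 = -28*30 = -840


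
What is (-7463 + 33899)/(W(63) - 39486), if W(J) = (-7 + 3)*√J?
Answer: -28995886/43309533 + 8812*√7/43309533 ≈ -0.66897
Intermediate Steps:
W(J) = -4*√J
(-7463 + 33899)/(W(63) - 39486) = (-7463 + 33899)/(-12*√7 - 39486) = 26436/(-12*√7 - 39486) = 26436/(-39486 - 12*√7)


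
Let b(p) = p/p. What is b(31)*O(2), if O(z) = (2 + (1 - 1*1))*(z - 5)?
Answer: -6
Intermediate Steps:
O(z) = -10 + 2*z (O(z) = (2 + (1 - 1))*(-5 + z) = (2 + 0)*(-5 + z) = 2*(-5 + z) = -10 + 2*z)
b(p) = 1
b(31)*O(2) = 1*(-10 + 2*2) = 1*(-10 + 4) = 1*(-6) = -6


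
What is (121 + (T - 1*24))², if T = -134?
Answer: 1369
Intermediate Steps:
(121 + (T - 1*24))² = (121 + (-134 - 1*24))² = (121 + (-134 - 24))² = (121 - 158)² = (-37)² = 1369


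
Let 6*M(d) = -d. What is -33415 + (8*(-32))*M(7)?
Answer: -99349/3 ≈ -33116.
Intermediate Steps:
M(d) = -d/6 (M(d) = (-d)/6 = -d/6)
-33415 + (8*(-32))*M(7) = -33415 + (8*(-32))*(-1/6*7) = -33415 - 256*(-7/6) = -33415 + 896/3 = -99349/3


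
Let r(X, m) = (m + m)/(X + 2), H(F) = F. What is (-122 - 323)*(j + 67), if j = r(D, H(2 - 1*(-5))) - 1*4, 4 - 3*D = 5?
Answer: -31773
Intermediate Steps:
D = -⅓ (D = 4/3 - ⅓*5 = 4/3 - 5/3 = -⅓ ≈ -0.33333)
r(X, m) = 2*m/(2 + X) (r(X, m) = (2*m)/(2 + X) = 2*m/(2 + X))
j = 22/5 (j = 2*(2 - 1*(-5))/(2 - ⅓) - 1*4 = 2*(2 + 5)/(5/3) - 4 = 2*7*(⅗) - 4 = 42/5 - 4 = 22/5 ≈ 4.4000)
(-122 - 323)*(j + 67) = (-122 - 323)*(22/5 + 67) = -445*357/5 = -31773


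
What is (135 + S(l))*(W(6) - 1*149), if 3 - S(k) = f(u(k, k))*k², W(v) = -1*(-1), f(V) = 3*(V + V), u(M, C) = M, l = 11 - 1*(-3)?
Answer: 2416248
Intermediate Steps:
l = 14 (l = 11 + 3 = 14)
f(V) = 6*V (f(V) = 3*(2*V) = 6*V)
W(v) = 1
S(k) = 3 - 6*k³ (S(k) = 3 - 6*k*k² = 3 - 6*k³)
(135 + S(l))*(W(6) - 1*149) = (135 + (3 - 6*14³))*(1 - 1*149) = (135 + (3 - 6*2744))*(1 - 149) = (135 + (3 - 16464))*(-148) = (135 - 16461)*(-148) = -16326*(-148) = 2416248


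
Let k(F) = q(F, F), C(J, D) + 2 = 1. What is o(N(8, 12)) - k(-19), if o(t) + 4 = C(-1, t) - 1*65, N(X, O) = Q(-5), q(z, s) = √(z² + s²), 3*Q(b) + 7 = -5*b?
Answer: -70 - 19*√2 ≈ -96.870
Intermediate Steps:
C(J, D) = -1 (C(J, D) = -2 + 1 = -1)
Q(b) = -7/3 - 5*b/3 (Q(b) = -7/3 + (-5*b)/3 = -7/3 - 5*b/3)
q(z, s) = √(s² + z²)
k(F) = √2*√(F²) (k(F) = √(F² + F²) = √(2*F²) = √2*√(F²))
N(X, O) = 6 (N(X, O) = -7/3 - 5/3*(-5) = -7/3 + 25/3 = 6)
o(t) = -70 (o(t) = -4 + (-1 - 1*65) = -4 + (-1 - 65) = -4 - 66 = -70)
o(N(8, 12)) - k(-19) = -70 - √2*√((-19)²) = -70 - √2*√361 = -70 - √2*19 = -70 - 19*√2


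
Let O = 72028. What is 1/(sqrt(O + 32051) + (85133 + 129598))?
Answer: 71577/15369766094 - sqrt(104079)/46109298282 ≈ 4.6500e-6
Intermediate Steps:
1/(sqrt(O + 32051) + (85133 + 129598)) = 1/(sqrt(72028 + 32051) + (85133 + 129598)) = 1/(sqrt(104079) + 214731) = 1/(214731 + sqrt(104079))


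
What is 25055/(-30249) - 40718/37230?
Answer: -360746072/187695045 ≈ -1.9220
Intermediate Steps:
25055/(-30249) - 40718/37230 = 25055*(-1/30249) - 40718*1/37230 = -25055/30249 - 20359/18615 = -360746072/187695045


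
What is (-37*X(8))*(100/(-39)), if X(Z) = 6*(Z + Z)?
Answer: 118400/13 ≈ 9107.7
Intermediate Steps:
X(Z) = 12*Z (X(Z) = 6*(2*Z) = 12*Z)
(-37*X(8))*(100/(-39)) = (-444*8)*(100/(-39)) = (-37*96)*(100*(-1/39)) = -3552*(-100/39) = 118400/13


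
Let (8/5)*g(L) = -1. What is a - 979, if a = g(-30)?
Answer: -7837/8 ≈ -979.63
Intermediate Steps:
g(L) = -5/8 (g(L) = (5/8)*(-1) = -5/8)
a = -5/8 ≈ -0.62500
a - 979 = -5/8 - 979 = -7837/8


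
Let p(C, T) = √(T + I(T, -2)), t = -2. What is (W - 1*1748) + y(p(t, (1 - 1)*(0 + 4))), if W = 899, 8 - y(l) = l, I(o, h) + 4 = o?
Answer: -841 - 2*I ≈ -841.0 - 2.0*I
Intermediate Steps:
I(o, h) = -4 + o
p(C, T) = √(-4 + 2*T) (p(C, T) = √(T + (-4 + T)) = √(-4 + 2*T))
y(l) = 8 - l
(W - 1*1748) + y(p(t, (1 - 1)*(0 + 4))) = (899 - 1*1748) + (8 - √(-4 + 2*((1 - 1)*(0 + 4)))) = (899 - 1748) + (8 - √(-4 + 2*(0*4))) = -849 + (8 - √(-4 + 2*0)) = -849 + (8 - √(-4 + 0)) = -849 + (8 - √(-4)) = -849 + (8 - 2*I) = -841 - 2*I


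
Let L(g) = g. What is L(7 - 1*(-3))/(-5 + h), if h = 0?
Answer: -2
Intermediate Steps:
L(7 - 1*(-3))/(-5 + h) = (7 - 1*(-3))/(-5 + 0) = (7 + 3)/(-5) = 10*(-1/5) = -2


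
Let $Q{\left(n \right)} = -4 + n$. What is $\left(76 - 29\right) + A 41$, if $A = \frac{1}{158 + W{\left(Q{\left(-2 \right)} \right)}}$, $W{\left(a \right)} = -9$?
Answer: $\frac{7044}{149} \approx 47.275$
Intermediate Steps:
$A = \frac{1}{149}$ ($A = \frac{1}{158 - 9} = \frac{1}{149} \approx 0.0067114$)
$\left(76 - 29\right) + A 41 = \left(76 - 29\right) + \frac{1}{149} \cdot 41 = \left(76 - 29\right) + \frac{41}{149} = 47 + \frac{41}{149} = \frac{7044}{149}$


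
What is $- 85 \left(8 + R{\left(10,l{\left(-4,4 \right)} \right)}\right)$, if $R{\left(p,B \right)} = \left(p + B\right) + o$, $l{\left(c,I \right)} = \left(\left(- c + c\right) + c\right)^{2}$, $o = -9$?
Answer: $-2125$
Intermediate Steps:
$l{\left(c,I \right)} = c^{2}$ ($l{\left(c,I \right)} = \left(0 + c\right)^{2} = c^{2}$)
$R{\left(p,B \right)} = -9 + B + p$ ($R{\left(p,B \right)} = \left(p + B\right) - 9 = \left(B + p\right) - 9 = -9 + B + p$)
$- 85 \left(8 + R{\left(10,l{\left(-4,4 \right)} \right)}\right) = - 85 \left(8 + \left(-9 + \left(-4\right)^{2} + 10\right)\right) = - 85 \left(8 + \left(-9 + 16 + 10\right)\right) = - 85 \left(8 + 17\right) = \left(-85\right) 25 = -2125$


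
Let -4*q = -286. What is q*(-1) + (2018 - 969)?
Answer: 1955/2 ≈ 977.50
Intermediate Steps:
q = 143/2 (q = -¼*(-286) = 143/2 ≈ 71.500)
q*(-1) + (2018 - 969) = (143/2)*(-1) + (2018 - 969) = -143/2 + 1049 = 1955/2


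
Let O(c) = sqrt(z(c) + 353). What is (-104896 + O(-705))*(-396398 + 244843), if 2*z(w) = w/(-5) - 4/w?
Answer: 15897513280 - 30311*sqrt(841965990)/282 ≈ 1.5894e+10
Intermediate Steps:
z(w) = -2/w - w/10 (z(w) = (w/(-5) - 4/w)/2 = (w*(-1/5) - 4/w)/2 = (-w/5 - 4/w)/2 = (-4/w - w/5)/2 = -2/w - w/10)
O(c) = sqrt(353 - 2/c - c/10) (O(c) = sqrt((-2/c - c/10) + 353) = sqrt(353 - 2/c - c/10))
(-104896 + O(-705))*(-396398 + 244843) = (-104896 + sqrt(35300 - 200/(-705) - 10*(-705))/10)*(-396398 + 244843) = (-104896 + sqrt(35300 - 200*(-1/705) + 7050)/10)*(-151555) = (-104896 + sqrt(35300 + 40/141 + 7050)/10)*(-151555) = (-104896 + sqrt(5971390/141)/10)*(-151555) = (-104896 + (sqrt(841965990)/141)/10)*(-151555) = (-104896 + sqrt(841965990)/1410)*(-151555) = 15897513280 - 30311*sqrt(841965990)/282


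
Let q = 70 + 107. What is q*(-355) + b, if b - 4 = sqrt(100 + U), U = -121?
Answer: -62831 + I*sqrt(21) ≈ -62831.0 + 4.5826*I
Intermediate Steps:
q = 177
b = 4 + I*sqrt(21) (b = 4 + sqrt(100 - 121) = 4 + sqrt(-21) = 4 + I*sqrt(21) ≈ 4.0 + 4.5826*I)
q*(-355) + b = 177*(-355) + (4 + I*sqrt(21)) = -62835 + (4 + I*sqrt(21)) = -62831 + I*sqrt(21)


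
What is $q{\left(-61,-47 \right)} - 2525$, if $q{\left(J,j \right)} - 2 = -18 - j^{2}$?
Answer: $-4750$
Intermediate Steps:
$q{\left(J,j \right)} = -16 - j^{2}$ ($q{\left(J,j \right)} = 2 - \left(18 + j^{2}\right) = -16 - j^{2}$)
$q{\left(-61,-47 \right)} - 2525 = \left(-16 - \left(-47\right)^{2}\right) - 2525 = \left(-16 - 2209\right) - 2525 = -2225 - 2525 = -4750$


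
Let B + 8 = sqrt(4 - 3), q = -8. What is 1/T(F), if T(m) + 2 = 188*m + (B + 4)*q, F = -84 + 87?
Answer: 1/586 ≈ 0.0017065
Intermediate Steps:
F = 3
B = -7 (B = -8 + sqrt(4 - 3) = -8 + sqrt(1) = -8 + 1 = -7)
T(m) = 22 + 188*m (T(m) = -2 + (188*m + (-7 + 4)*(-8)) = -2 + (188*m - 3*(-8)) = -2 + (188*m + 24) = -2 + (24 + 188*m) = 22 + 188*m)
1/T(F) = 1/(22 + 188*3) = 1/(22 + 564) = 1/586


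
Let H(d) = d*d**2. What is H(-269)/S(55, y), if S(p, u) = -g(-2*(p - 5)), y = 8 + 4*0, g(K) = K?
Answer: -19465109/100 ≈ -1.9465e+5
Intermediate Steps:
H(d) = d**3
y = 8 (y = 8 + 0 = 8)
S(p, u) = -10 + 2*p (S(p, u) = -(-2)*(p - 5) = -(-2)*(-5 + p) = -(10 - 2*p) = -10 + 2*p)
H(-269)/S(55, y) = (-269)**3/(-10 + 2*55) = -19465109/(-10 + 110) = -19465109/100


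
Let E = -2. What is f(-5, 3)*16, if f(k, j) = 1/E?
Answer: -8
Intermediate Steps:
f(k, j) = -½ (f(k, j) = 1/(-2) = -½)
f(-5, 3)*16 = -½*16 = -8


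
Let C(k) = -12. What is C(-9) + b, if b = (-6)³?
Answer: -228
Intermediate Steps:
b = -216
C(-9) + b = -12 - 216 = -228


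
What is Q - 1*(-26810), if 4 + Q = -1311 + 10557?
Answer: 36052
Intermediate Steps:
Q = 9242 (Q = -4 + (-1311 + 10557) = -4 + 9246 = 9242)
Q - 1*(-26810) = 9242 - 1*(-26810) = 9242 + 26810 = 36052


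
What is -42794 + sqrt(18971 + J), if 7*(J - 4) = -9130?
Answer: -42794 + sqrt(865865)/7 ≈ -42661.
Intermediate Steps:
J = -9102/7 (J = 4 + (1/7)*(-9130) = 4 - 9130/7 = -9102/7 ≈ -1300.3)
-42794 + sqrt(18971 + J) = -42794 + sqrt(18971 - 9102/7) = -42794 + sqrt(123695/7) = -42794 + sqrt(865865)/7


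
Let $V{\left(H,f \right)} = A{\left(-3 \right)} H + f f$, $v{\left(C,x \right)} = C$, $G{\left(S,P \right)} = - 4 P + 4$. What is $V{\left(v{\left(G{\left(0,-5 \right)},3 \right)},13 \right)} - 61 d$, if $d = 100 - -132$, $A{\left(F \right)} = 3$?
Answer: $-13911$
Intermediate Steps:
$d = 232$ ($d = 100 + 132 = 232$)
$G{\left(S,P \right)} = 4 - 4 P$
$V{\left(H,f \right)} = f^{2} + 3 H$ ($V{\left(H,f \right)} = 3 H + f f = 3 H + f^{2} = f^{2} + 3 H$)
$V{\left(v{\left(G{\left(0,-5 \right)},3 \right)},13 \right)} - 61 d = \left(13^{2} + 3 \left(4 - -20\right)\right) - 14152 = \left(169 + 3 \left(4 + 20\right)\right) - 14152 = \left(169 + 3 \cdot 24\right) - 14152 = \left(169 + 72\right) - 14152 = 241 - 14152 = -13911$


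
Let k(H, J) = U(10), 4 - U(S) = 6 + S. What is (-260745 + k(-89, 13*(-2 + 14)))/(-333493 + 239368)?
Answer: 86919/31375 ≈ 2.7703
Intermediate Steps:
U(S) = -2 - S (U(S) = 4 - (6 + S) = 4 + (-6 - S) = -2 - S)
k(H, J) = -12 (k(H, J) = -2 - 1*10 = -2 - 10 = -12)
(-260745 + k(-89, 13*(-2 + 14)))/(-333493 + 239368) = (-260745 - 12)/(-333493 + 239368) = -260757/(-94125) = -260757*(-1/94125) = 86919/31375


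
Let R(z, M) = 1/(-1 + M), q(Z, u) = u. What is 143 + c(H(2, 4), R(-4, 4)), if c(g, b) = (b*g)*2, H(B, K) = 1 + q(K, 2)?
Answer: 145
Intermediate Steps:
H(B, K) = 3 (H(B, K) = 1 + 2 = 3)
c(g, b) = 2*b*g
143 + c(H(2, 4), R(-4, 4)) = 143 + 2*3/(-1 + 4) = 143 + 2*3/3 = 143 + 2*(⅓)*3 = 143 + 2 = 145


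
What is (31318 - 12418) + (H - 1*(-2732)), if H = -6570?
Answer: 15062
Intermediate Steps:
(31318 - 12418) + (H - 1*(-2732)) = (31318 - 12418) + (-6570 - 1*(-2732)) = 18900 + (-6570 + 2732) = 18900 - 3838 = 15062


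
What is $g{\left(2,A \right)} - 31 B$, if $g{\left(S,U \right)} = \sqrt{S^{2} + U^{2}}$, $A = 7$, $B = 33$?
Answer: $-1023 + \sqrt{53} \approx -1015.7$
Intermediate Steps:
$g{\left(2,A \right)} - 31 B = \sqrt{2^{2} + 7^{2}} - 1023 = \sqrt{4 + 49} - 1023 = \sqrt{53} - 1023 = -1023 + \sqrt{53}$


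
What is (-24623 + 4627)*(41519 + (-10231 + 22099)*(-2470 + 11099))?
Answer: -2048600018036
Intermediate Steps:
(-24623 + 4627)*(41519 + (-10231 + 22099)*(-2470 + 11099)) = -19996*(41519 + 11868*8629) = -19996*(41519 + 102408972) = -19996*102450491 = -2048600018036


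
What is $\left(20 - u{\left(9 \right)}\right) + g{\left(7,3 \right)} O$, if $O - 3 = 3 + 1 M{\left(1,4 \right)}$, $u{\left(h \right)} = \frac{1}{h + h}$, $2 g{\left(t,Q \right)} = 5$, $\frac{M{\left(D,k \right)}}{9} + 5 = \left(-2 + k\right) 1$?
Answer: $- \frac{293}{9} \approx -32.556$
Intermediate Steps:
$M{\left(D,k \right)} = -63 + 9 k$ ($M{\left(D,k \right)} = -45 + 9 \left(-2 + k\right) 1 = -45 + 9 \left(-2 + k\right) = -45 + \left(-18 + 9 k\right) = -63 + 9 k$)
$g{\left(t,Q \right)} = \frac{5}{2}$ ($g{\left(t,Q \right)} = \frac{1}{2} \cdot 5 = \frac{5}{2}$)
$u{\left(h \right)} = \frac{1}{2 h}$
$O = -21$ ($O = 3 + \left(3 + 1 \left(-63 + 9 \cdot 4\right)\right) = 3 + \left(3 + 1 \left(-63 + 36\right)\right) = 3 + \left(3 + 1 \left(-27\right)\right) = 3 + \left(3 - 27\right) = 3 - 24 = -21$)
$\left(20 - u{\left(9 \right)}\right) + g{\left(7,3 \right)} O = \left(20 - \frac{1}{2 \cdot 9}\right) + \frac{5}{2} \left(-21\right) = \left(20 - \frac{1}{2} \cdot \frac{1}{9}\right) - \frac{105}{2} = \left(20 - \frac{1}{18}\right) - \frac{105}{2} = \frac{359}{18} - \frac{105}{2} = - \frac{293}{9}$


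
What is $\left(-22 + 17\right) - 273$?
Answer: $-278$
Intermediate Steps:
$\left(-22 + 17\right) - 273 = -5 - 273 = -278$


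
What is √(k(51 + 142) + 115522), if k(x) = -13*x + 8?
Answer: √113021 ≈ 336.19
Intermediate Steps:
k(x) = 8 - 13*x
√(k(51 + 142) + 115522) = √((8 - 13*(51 + 142)) + 115522) = √((8 - 13*193) + 115522) = √((8 - 2509) + 115522) = √(-2501 + 115522) = √113021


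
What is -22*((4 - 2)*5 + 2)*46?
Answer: -12144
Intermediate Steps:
-22*((4 - 2)*5 + 2)*46 = -22*(2*5 + 2)*46 = -22*(10 + 2)*46 = -22*12*46 = -264*46 = -12144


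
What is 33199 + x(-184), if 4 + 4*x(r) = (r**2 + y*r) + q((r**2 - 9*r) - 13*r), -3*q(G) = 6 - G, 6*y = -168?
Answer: 276649/6 ≈ 46108.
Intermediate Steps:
y = -28 (y = (1/6)*(-168) = -28)
q(G) = -2 + G/3 (q(G) = -(6 - G)/3 = -2 + G/3)
x(r) = -3/2 - 53*r/6 + r**2/3 (x(r) = -1 + ((r**2 - 28*r) + (-2 + ((r**2 - 9*r) - 13*r)/3))/4 = -1 + ((r**2 - 28*r) + (-2 + (r**2 - 22*r)/3))/4 = -1 + ((r**2 - 28*r) + (-2 + (-22*r/3 + r**2/3)))/4 = -1 + ((r**2 - 28*r) + (-2 - 22*r/3 + r**2/3))/4 = -1 + (-2 - 106*r/3 + 4*r**2/3)/4 = -1 + (-1/2 - 53*r/6 + r**2/3) = -3/2 - 53*r/6 + r**2/3)
33199 + x(-184) = 33199 + (-3/2 - 53/6*(-184) + (1/3)*(-184)**2) = 33199 + (-3/2 + 4876/3 + (1/3)*33856) = 33199 + (-3/2 + 4876/3 + 33856/3) = 33199 + 77455/6 = 276649/6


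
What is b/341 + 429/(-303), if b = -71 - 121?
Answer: -68155/34441 ≈ -1.9789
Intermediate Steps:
b = -192
b/341 + 429/(-303) = -192/341 + 429/(-303) = -192*1/341 + 429*(-1/303) = -192/341 - 143/101 = -68155/34441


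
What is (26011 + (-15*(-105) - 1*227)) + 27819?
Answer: 55178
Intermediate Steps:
(26011 + (-15*(-105) - 1*227)) + 27819 = (26011 + (1575 - 227)) + 27819 = (26011 + 1348) + 27819 = 27359 + 27819 = 55178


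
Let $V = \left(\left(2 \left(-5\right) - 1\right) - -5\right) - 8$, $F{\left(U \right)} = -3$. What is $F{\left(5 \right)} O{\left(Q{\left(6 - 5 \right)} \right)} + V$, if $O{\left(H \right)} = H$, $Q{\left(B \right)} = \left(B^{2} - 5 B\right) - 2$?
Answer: $4$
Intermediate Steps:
$Q{\left(B \right)} = -2 + B^{2} - 5 B$
$V = -14$ ($V = \left(\left(-10 - 1\right) + 5\right) - 8 = \left(-11 + 5\right) - 8 = -6 - 8 = -14$)
$F{\left(5 \right)} O{\left(Q{\left(6 - 5 \right)} \right)} + V = - 3 \left(-2 + \left(6 - 5\right)^{2} - 5 \left(6 - 5\right)\right) - 14 = - 3 \left(-2 + 1^{2} - 5\right) - 14 = - 3 \left(-2 + 1 - 5\right) - 14 = \left(-3\right) \left(-6\right) - 14 = 18 - 14 = 4$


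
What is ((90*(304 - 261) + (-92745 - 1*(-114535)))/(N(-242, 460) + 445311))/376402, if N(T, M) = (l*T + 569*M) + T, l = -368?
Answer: 2566/29956517773 ≈ 8.5657e-8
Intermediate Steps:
N(T, M) = -367*T + 569*M (N(T, M) = (-368*T + 569*M) + T = -367*T + 569*M)
((90*(304 - 261) + (-92745 - 1*(-114535)))/(N(-242, 460) + 445311))/376402 = ((90*(304 - 261) + (-92745 - 1*(-114535)))/((-367*(-242) + 569*460) + 445311))/376402 = ((90*43 + (-92745 + 114535))/((88814 + 261740) + 445311))*(1/376402) = ((3870 + 21790)/(350554 + 445311))*(1/376402) = (25660/795865)*(1/376402) = (25660*(1/795865))*(1/376402) = (5132/159173)*(1/376402) = 2566/29956517773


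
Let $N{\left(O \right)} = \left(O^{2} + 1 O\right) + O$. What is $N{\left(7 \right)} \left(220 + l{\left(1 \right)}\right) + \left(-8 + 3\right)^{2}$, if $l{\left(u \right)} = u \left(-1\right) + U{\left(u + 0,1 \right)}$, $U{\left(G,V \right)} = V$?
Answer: $13885$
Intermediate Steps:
$N{\left(O \right)} = O^{2} + 2 O$ ($N{\left(O \right)} = \left(O^{2} + O\right) + O = \left(O + O^{2}\right) + O = O^{2} + 2 O$)
$l{\left(u \right)} = 1 - u$ ($l{\left(u \right)} = u \left(-1\right) + 1 = - u + 1 = 1 - u$)
$N{\left(7 \right)} \left(220 + l{\left(1 \right)}\right) + \left(-8 + 3\right)^{2} = 7 \left(2 + 7\right) \left(220 + \left(1 - 1\right)\right) + \left(-8 + 3\right)^{2} = 7 \cdot 9 \left(220 + \left(1 - 1\right)\right) + \left(-5\right)^{2} = 63 \left(220 + 0\right) + 25 = 63 \cdot 220 + 25 = 13860 + 25 = 13885$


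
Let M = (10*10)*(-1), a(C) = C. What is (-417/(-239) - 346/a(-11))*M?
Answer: -8728100/2629 ≈ -3319.9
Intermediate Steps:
M = -100 (M = 100*(-1) = -100)
(-417/(-239) - 346/a(-11))*M = (-417/(-239) - 346/(-11))*(-100) = (-417*(-1/239) - 346*(-1/11))*(-100) = (417/239 + 346/11)*(-100) = (87281/2629)*(-100) = -8728100/2629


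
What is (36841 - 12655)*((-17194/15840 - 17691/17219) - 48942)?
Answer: -26905828344775313/22729080 ≈ -1.1838e+9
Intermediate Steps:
(36841 - 12655)*((-17194/15840 - 17691/17219) - 48942) = 24186*((-17194*1/15840 - 17691*1/17219) - 48942) = 24186*((-8597/7920 - 17691/17219) - 48942) = 24186*(-288144463/136374480 - 48942) = 24186*(-6674727944623/136374480) = -26905828344775313/22729080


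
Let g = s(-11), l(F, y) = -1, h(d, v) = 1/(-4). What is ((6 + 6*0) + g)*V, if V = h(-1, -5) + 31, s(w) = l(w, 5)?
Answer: 615/4 ≈ 153.75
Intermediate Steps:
h(d, v) = -¼
s(w) = -1
V = 123/4 (V = -¼ + 31 = 123/4 ≈ 30.750)
g = -1
((6 + 6*0) + g)*V = ((6 + 6*0) - 1)*(123/4) = ((6 + 0) - 1)*(123/4) = (6 - 1)*(123/4) = 5*(123/4) = 615/4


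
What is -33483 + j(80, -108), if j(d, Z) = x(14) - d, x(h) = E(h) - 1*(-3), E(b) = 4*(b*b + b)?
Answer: -32720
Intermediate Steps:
E(b) = 4*b + 4*b² (E(b) = 4*(b² + b) = 4*(b + b²) = 4*b + 4*b²)
x(h) = 3 + 4*h*(1 + h) (x(h) = 4*h*(1 + h) - 1*(-3) = 4*h*(1 + h) + 3 = 3 + 4*h*(1 + h))
j(d, Z) = 843 - d (j(d, Z) = (3 + 4*14*(1 + 14)) - d = (3 + 4*14*15) - d = (3 + 840) - d = 843 - d)
-33483 + j(80, -108) = -33483 + (843 - 1*80) = -33483 + (843 - 80) = -33483 + 763 = -32720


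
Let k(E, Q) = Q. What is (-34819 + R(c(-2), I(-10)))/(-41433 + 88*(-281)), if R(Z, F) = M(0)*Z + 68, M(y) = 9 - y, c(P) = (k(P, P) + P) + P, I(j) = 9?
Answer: 34805/66161 ≈ 0.52606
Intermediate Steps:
c(P) = 3*P (c(P) = (P + P) + P = 2*P + P = 3*P)
R(Z, F) = 68 + 9*Z (R(Z, F) = (9 - 1*0)*Z + 68 = (9 + 0)*Z + 68 = 9*Z + 68 = 68 + 9*Z)
(-34819 + R(c(-2), I(-10)))/(-41433 + 88*(-281)) = (-34819 + (68 + 9*(3*(-2))))/(-41433 + 88*(-281)) = (-34819 + (68 + 9*(-6)))/(-41433 - 24728) = (-34819 + (68 - 54))/(-66161) = (-34819 + 14)*(-1/66161) = -34805*(-1/66161) = 34805/66161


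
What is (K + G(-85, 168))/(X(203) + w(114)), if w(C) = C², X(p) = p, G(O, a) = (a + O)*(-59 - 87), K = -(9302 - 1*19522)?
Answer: -1898/13199 ≈ -0.14380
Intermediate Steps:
K = 10220 (K = -(9302 - 19522) = -1*(-10220) = 10220)
G(O, a) = -146*O - 146*a (G(O, a) = (O + a)*(-146) = -146*O - 146*a)
(K + G(-85, 168))/(X(203) + w(114)) = (10220 + (-146*(-85) - 146*168))/(203 + 114²) = (10220 + (12410 - 24528))/(203 + 12996) = (10220 - 12118)/13199 = -1898*1/13199 = -1898/13199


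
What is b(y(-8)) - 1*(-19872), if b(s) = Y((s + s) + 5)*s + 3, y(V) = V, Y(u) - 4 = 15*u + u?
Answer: 21251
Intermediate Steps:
Y(u) = 4 + 16*u (Y(u) = 4 + (15*u + u) = 4 + 16*u)
b(s) = 3 + s*(84 + 32*s) (b(s) = (4 + 16*((s + s) + 5))*s + 3 = (4 + 16*(2*s + 5))*s + 3 = (4 + 16*(5 + 2*s))*s + 3 = (4 + (80 + 32*s))*s + 3 = (84 + 32*s)*s + 3 = s*(84 + 32*s) + 3 = 3 + s*(84 + 32*s))
b(y(-8)) - 1*(-19872) = (3 + 4*(-8)*(21 + 8*(-8))) - 1*(-19872) = (3 + 4*(-8)*(21 - 64)) + 19872 = (3 + 4*(-8)*(-43)) + 19872 = (3 + 1376) + 19872 = 1379 + 19872 = 21251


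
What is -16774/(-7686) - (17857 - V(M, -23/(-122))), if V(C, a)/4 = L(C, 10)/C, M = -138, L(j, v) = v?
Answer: -1578195092/88389 ≈ -17855.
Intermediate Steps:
V(C, a) = 40/C (V(C, a) = 4*(10/C) = 40/C)
-16774/(-7686) - (17857 - V(M, -23/(-122))) = -16774/(-7686) - (17857 - 40/(-138)) = -16774*(-1/7686) - (17857 - 40*(-1)/138) = 8387/3843 - (17857 - 1*(-20/69)) = 8387/3843 - (17857 + 20/69) = 8387/3843 - 1*1232153/69 = 8387/3843 - 1232153/69 = -1578195092/88389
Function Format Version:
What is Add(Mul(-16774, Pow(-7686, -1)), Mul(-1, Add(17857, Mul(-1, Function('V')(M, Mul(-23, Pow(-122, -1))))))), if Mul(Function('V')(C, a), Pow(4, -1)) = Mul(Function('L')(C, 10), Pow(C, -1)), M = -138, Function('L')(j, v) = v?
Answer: Rational(-1578195092, 88389) ≈ -17855.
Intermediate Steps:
Function('V')(C, a) = Mul(40, Pow(C, -1)) (Function('V')(C, a) = Mul(4, Mul(10, Pow(C, -1))) = Mul(40, Pow(C, -1)))
Add(Mul(-16774, Pow(-7686, -1)), Mul(-1, Add(17857, Mul(-1, Function('V')(M, Mul(-23, Pow(-122, -1))))))) = Add(Mul(-16774, Pow(-7686, -1)), Mul(-1, Add(17857, Mul(-1, Mul(40, Pow(-138, -1)))))) = Add(Mul(-16774, Rational(-1, 7686)), Mul(-1, Add(17857, Mul(-1, Mul(40, Rational(-1, 138)))))) = Add(Rational(8387, 3843), Mul(-1, Add(17857, Mul(-1, Rational(-20, 69))))) = Add(Rational(8387, 3843), Mul(-1, Add(17857, Rational(20, 69)))) = Add(Rational(8387, 3843), Mul(-1, Rational(1232153, 69))) = Add(Rational(8387, 3843), Rational(-1232153, 69)) = Rational(-1578195092, 88389)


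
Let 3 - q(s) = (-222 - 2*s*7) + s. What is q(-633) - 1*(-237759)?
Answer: 229755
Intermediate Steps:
q(s) = 225 + 13*s (q(s) = 3 - ((-222 - 2*s*7) + s) = 3 - ((-222 - 14*s) + s) = 3 - (-222 - 13*s) = 3 + (222 + 13*s) = 225 + 13*s)
q(-633) - 1*(-237759) = (225 + 13*(-633)) - 1*(-237759) = (225 - 8229) + 237759 = -8004 + 237759 = 229755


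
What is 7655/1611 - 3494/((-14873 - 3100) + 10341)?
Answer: 3558433/683064 ≈ 5.2095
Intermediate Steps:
7655/1611 - 3494/((-14873 - 3100) + 10341) = 7655*(1/1611) - 3494/(-17973 + 10341) = 7655/1611 - 3494/(-7632) = 7655/1611 - 3494*(-1/7632) = 7655/1611 + 1747/3816 = 3558433/683064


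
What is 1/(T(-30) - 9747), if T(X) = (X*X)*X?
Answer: -1/36747 ≈ -2.7213e-5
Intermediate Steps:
T(X) = X**3 (T(X) = X**2*X = X**3)
1/(T(-30) - 9747) = 1/((-30)**3 - 9747) = 1/(-27000 - 9747) = 1/(-36747) = -1/36747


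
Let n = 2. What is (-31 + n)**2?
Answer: 841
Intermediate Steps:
(-31 + n)**2 = (-31 + 2)**2 = (-29)**2 = 841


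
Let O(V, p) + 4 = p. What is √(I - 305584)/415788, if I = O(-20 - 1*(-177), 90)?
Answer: I*√305498/415788 ≈ 0.0013293*I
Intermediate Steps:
O(V, p) = -4 + p
I = 86 (I = -4 + 90 = 86)
√(I - 305584)/415788 = √(86 - 305584)/415788 = √(-305498)*(1/415788) = (I*√305498)*(1/415788) = I*√305498/415788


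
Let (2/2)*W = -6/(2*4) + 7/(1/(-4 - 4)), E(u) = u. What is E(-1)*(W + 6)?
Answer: 203/4 ≈ 50.750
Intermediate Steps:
W = -227/4 (W = -6/(2*4) + 7/(1/(-4 - 4)) = -6/8 + 7/(1/(-8)) = -6*1/8 + 7/(-1/8) = -3/4 + 7*(-8) = -3/4 - 56 = -227/4 ≈ -56.750)
E(-1)*(W + 6) = -(-227/4 + 6) = -1*(-203/4) = 203/4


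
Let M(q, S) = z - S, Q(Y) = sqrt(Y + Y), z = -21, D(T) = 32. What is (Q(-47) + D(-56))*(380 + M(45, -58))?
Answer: 13344 + 417*I*sqrt(94) ≈ 13344.0 + 4043.0*I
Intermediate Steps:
Q(Y) = sqrt(2)*sqrt(Y) (Q(Y) = sqrt(2*Y) = sqrt(2)*sqrt(Y))
M(q, S) = -21 - S
(Q(-47) + D(-56))*(380 + M(45, -58)) = (sqrt(2)*sqrt(-47) + 32)*(380 + (-21 - 1*(-58))) = (sqrt(2)*(I*sqrt(47)) + 32)*(380 + (-21 + 58)) = (I*sqrt(94) + 32)*(380 + 37) = (32 + I*sqrt(94))*417 = 13344 + 417*I*sqrt(94)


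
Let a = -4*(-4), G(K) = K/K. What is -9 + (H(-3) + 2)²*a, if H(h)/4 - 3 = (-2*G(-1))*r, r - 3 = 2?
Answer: 10807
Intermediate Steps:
r = 5 (r = 3 + 2 = 5)
G(K) = 1
a = 16
H(h) = -28 (H(h) = 12 + 4*(-2*1*5) = 12 + 4*(-2*5) = 12 + 4*(-10) = 12 - 40 = -28)
-9 + (H(-3) + 2)²*a = -9 + (-28 + 2)²*16 = -9 + (-26)²*16 = -9 + 676*16 = -9 + 10816 = 10807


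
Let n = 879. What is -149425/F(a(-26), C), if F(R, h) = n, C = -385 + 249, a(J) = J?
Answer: -149425/879 ≈ -169.99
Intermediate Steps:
C = -136
F(R, h) = 879
-149425/F(a(-26), C) = -149425/879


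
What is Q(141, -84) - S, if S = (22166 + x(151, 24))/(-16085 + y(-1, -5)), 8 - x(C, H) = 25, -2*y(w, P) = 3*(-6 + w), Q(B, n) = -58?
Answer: -1820344/32149 ≈ -56.622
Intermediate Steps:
y(w, P) = 9 - 3*w/2 (y(w, P) = -3*(-6 + w)/2 = -(-18 + 3*w)/2 = 9 - 3*w/2)
x(C, H) = -17 (x(C, H) = 8 - 1*25 = 8 - 25 = -17)
S = -44298/32149 (S = (22166 - 17)/(-16085 + (9 - 3/2*(-1))) = 22149/(-16085 + (9 + 3/2)) = 22149/(-16085 + 21/2) = 22149/(-32149/2) = 22149*(-2/32149) = -44298/32149 ≈ -1.3779)
Q(141, -84) - S = -58 - 1*(-44298/32149) = -58 + 44298/32149 = -1820344/32149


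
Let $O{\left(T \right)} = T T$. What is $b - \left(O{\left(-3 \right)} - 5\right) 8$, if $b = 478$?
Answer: $446$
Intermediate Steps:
$O{\left(T \right)} = T^{2}$
$b - \left(O{\left(-3 \right)} - 5\right) 8 = 478 - \left(\left(-3\right)^{2} - 5\right) 8 = 478 - \left(9 - 5\right) 8 = 478 - 4 \cdot 8 = 478 - 32 = 446$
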